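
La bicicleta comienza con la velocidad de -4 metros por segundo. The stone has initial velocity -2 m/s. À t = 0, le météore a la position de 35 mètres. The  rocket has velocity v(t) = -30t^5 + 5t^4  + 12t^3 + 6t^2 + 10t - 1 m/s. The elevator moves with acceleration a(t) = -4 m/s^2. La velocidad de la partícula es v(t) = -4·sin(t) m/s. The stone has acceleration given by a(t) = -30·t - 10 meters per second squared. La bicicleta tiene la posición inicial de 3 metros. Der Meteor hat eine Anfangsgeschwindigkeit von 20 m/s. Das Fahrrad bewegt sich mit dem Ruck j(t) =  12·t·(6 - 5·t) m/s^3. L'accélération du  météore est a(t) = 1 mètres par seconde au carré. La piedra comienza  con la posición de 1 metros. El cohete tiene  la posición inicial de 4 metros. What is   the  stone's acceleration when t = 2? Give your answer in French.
Nous avons l'accélération a(t) = -30·t - 10. En substituant t = 2: a(2) = -70.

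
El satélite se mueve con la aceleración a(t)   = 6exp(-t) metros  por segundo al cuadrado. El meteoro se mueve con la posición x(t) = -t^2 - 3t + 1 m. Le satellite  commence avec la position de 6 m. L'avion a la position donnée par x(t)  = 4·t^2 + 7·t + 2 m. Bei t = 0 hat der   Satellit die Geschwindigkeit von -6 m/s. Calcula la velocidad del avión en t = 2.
Debemos derivar nuestra ecuación de la posición x(t) = 4·t^2 + 7·t + 2 1 vez. La derivada de la posición da la velocidad: v(t) = 8·t + 7. Tenemos la velocidad v(t) = 8·t + 7. Sustituyendo t = 2: v(2) = 23.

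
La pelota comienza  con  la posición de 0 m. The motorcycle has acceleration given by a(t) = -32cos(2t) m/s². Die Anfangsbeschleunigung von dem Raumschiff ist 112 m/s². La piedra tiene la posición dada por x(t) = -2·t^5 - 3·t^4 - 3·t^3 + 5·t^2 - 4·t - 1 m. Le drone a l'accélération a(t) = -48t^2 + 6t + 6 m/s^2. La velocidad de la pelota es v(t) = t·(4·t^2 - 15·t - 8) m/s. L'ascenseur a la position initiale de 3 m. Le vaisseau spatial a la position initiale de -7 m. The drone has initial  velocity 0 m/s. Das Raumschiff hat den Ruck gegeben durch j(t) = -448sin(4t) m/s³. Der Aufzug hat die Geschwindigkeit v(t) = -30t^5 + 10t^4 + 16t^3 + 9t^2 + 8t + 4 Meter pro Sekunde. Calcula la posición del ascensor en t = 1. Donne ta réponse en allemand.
Wir müssen das Integral unserer Gleichung für die Geschwindigkeit v(t) = -30·t^5 + 10·t^4 + 16·t^3 + 9·t^2 + 8·t + 4 1-mal finden. Das Integral von der Geschwindigkeit, mit x(0) = 3, ergibt die Position: x(t) = -5·t^6 + 2·t^5 + 4·t^4 + 3·t^3 + 4·t^2 + 4·t + 3. Aus der Gleichung für die Position x(t) = -5·t^6 + 2·t^5 + 4·t^4 + 3·t^3 + 4·t^2 + 4·t + 3, setzen wir t = 1 ein und erhalten x = 15.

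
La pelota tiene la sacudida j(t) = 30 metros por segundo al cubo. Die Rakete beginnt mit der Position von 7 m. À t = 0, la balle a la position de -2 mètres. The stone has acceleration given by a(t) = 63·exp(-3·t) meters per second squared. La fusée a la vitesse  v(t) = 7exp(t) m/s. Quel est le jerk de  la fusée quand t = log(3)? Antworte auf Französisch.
Pour résoudre ceci, nous devons prendre 2 dérivées de notre équation de la vitesse v(t) = 7·exp(t). La dérivée de la vitesse donne l'accélération: a(t) = 7·exp(t). En dérivant l'accélération, nous obtenons le jerk: j(t) = 7·exp(t). En utilisant j(t) = 7·exp(t) et en substituant t = log(3), nous trouvons j = 21.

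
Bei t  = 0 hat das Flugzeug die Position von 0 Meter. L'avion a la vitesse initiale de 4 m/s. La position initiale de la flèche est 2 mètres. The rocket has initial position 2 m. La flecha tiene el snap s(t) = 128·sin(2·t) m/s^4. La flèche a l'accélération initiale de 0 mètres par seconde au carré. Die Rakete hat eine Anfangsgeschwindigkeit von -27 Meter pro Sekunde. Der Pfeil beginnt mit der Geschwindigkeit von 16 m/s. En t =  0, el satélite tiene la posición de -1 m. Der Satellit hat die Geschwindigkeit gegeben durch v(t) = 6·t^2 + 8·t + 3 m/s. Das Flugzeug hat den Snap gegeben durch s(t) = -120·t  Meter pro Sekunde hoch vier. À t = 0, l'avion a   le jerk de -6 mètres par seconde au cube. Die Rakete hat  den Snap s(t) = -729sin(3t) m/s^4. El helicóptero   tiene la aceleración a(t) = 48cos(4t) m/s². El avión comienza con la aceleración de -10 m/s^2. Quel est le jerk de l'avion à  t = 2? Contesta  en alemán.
Um dies zu lösen, müssen wir 1 Stammfunktion unserer Gleichung für den Snap s(t) = -120·t finden. Durch Integration von dem Snap und Verwendung der Anfangsbedingung j(0) = -6, erhalten wir j(t) = -60·t^2 - 6. Aus der Gleichung für den Ruck j(t) = -60·t^2 - 6, setzen wir t = 2 ein und erhalten j = -246.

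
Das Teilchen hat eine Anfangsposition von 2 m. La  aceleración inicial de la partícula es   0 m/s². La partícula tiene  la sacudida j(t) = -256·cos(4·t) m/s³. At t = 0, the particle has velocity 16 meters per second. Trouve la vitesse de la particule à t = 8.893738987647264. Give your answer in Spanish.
Debemos encontrar la integral de nuestra ecuación de la sacudida j(t) = -256·cos(4·t) 2 veces. La antiderivada de la sacudida, con a(0) = 0, da la aceleración: a(t) = -64·sin(4·t). Tomando ∫a(t)dt y aplicando v(0) = 16, encontramos v(t) = 16·cos(4·t). Usando v(t) = 16·cos(4·t) y sustituyendo t = 8.893738987647264, encontramos v = -8.40877417569236.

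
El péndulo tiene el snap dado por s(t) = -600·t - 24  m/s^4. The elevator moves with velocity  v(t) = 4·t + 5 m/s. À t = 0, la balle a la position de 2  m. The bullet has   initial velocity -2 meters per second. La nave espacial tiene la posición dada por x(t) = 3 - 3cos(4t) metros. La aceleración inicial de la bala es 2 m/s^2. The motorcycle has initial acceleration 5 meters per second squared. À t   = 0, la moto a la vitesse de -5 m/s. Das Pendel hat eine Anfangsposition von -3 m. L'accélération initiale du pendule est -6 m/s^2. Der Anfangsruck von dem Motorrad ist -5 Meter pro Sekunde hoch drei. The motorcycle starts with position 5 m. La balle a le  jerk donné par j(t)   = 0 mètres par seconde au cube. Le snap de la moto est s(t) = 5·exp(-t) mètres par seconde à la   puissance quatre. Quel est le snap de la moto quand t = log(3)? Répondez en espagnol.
De la ecuación del snap s(t) = 5·exp(-t), sustituimos t = log(3) para obtener s = 5/3.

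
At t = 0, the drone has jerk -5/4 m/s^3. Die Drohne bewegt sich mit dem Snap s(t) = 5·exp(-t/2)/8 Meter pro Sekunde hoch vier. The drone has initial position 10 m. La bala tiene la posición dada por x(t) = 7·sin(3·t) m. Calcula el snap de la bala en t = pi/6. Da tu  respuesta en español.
Para resolver esto, necesitamos tomar 4 derivadas de nuestra ecuación de la posición x(t) = 7·sin(3·t). Tomando d/dt de x(t), encontramos v(t) = 21·cos(3·t). La derivada de la velocidad da la aceleración: a(t) = -63·sin(3·t). Tomando d/dt de a(t), encontramos j(t) = -189·cos(3·t). Derivando la sacudida, obtenemos el snap: s(t) = 567·sin(3·t). De la ecuación del snap s(t) = 567·sin(3·t), sustituimos t = pi/6 para obtener s = 567.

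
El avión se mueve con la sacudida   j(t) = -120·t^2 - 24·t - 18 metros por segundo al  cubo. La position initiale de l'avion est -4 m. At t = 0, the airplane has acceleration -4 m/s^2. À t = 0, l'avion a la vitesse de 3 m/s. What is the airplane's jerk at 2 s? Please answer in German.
Wir haben den Ruck j(t) = -120·t^2 - 24·t - 18. Durch Einsetzen von t = 2: j(2) = -546.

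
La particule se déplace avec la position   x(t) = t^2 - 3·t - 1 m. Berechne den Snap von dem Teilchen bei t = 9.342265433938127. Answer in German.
Um dies zu lösen, müssen wir 4 Ableitungen unserer Gleichung für die Position x(t) = t^2 - 3·t - 1 nehmen. Mit d/dt von x(t) finden wir v(t) = 2·t - 3. Durch Ableiten von der Geschwindigkeit erhalten wir die Beschleunigung: a(t) = 2. Durch Ableiten von der Beschleunigung erhalten wir den Ruck: j(t) = 0. Die Ableitung von dem Ruck ergibt den Snap: s(t) = 0. Aus der Gleichung für den Snap s(t) = 0, setzen wir t = 9.342265433938127 ein und erhalten s = 0.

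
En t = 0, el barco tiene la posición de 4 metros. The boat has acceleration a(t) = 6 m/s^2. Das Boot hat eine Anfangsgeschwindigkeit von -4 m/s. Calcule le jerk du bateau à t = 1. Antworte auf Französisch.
En partant de l'accélération a(t) = 6, nous prenons 1 dérivée. En prenant d/dt de a(t), nous trouvons j(t) = 0. De l'équation du jerk j(t) = 0, nous substituons t = 1 pour obtenir j = 0.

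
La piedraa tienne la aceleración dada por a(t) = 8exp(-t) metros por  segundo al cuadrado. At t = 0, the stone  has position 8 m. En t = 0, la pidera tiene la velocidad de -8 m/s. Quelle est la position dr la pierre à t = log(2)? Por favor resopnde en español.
Necesitamos integrar nuestra ecuación de la aceleración a(t) = 8·exp(-t) 2 veces. Integrando la aceleración y usando la condición inicial v(0) = -8, obtenemos v(t) = -8·exp(-t). Integrando la velocidad y usando la condición inicial x(0) = 8, obtenemos x(t) = 8·exp(-t). De la ecuación de la posición x(t) = 8·exp(-t), sustituimos t = log(2) para obtener x = 4.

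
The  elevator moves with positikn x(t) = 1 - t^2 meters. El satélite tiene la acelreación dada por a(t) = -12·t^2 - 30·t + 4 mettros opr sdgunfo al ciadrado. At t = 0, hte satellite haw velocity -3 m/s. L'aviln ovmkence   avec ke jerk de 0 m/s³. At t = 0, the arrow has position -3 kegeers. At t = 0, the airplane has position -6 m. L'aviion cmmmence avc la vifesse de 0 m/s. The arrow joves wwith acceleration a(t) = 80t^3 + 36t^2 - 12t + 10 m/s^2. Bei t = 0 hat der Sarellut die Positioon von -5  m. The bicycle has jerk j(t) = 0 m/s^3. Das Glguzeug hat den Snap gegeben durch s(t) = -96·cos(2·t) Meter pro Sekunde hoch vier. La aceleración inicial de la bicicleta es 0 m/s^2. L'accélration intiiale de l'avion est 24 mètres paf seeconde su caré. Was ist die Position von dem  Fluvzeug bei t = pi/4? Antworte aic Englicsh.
We must find the integral of our snap equation s(t) = -96·cos(2·t) 4 times. The integral of snap, with j(0) = 0, gives jerk: j(t) = -48·sin(2·t). The antiderivative of jerk, with a(0) = 24, gives acceleration: a(t) = 24·cos(2·t). Integrating acceleration and using the initial condition v(0) = 0, we get v(t) = 12·sin(2·t). Taking ∫v(t)dt and applying x(0) = -6, we find x(t) = -6·cos(2·t). From the given position equation x(t) = -6·cos(2·t), we substitute t = pi/4 to get x = 0.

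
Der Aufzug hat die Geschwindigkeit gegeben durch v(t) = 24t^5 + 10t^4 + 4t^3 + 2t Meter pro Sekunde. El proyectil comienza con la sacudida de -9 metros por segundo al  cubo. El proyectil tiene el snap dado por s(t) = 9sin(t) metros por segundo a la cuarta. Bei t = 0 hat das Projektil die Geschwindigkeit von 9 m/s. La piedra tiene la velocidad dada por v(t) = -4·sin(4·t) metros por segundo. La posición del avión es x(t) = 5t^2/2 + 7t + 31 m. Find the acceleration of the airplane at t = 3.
Starting from position x(t) = 5·t^2/2 + 7·t + 31, we take 2 derivatives. The derivative of position gives velocity: v(t) = 5·t + 7. Differentiating velocity, we get acceleration: a(t) = 5. We have acceleration a(t) = 5. Substituting t = 3: a(3) = 5.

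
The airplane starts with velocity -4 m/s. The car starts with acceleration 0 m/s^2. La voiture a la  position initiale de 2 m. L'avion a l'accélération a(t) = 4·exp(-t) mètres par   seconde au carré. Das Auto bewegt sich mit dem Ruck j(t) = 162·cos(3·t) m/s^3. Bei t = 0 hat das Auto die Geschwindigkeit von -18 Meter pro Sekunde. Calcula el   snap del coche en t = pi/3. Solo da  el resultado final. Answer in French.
La réponse est 0.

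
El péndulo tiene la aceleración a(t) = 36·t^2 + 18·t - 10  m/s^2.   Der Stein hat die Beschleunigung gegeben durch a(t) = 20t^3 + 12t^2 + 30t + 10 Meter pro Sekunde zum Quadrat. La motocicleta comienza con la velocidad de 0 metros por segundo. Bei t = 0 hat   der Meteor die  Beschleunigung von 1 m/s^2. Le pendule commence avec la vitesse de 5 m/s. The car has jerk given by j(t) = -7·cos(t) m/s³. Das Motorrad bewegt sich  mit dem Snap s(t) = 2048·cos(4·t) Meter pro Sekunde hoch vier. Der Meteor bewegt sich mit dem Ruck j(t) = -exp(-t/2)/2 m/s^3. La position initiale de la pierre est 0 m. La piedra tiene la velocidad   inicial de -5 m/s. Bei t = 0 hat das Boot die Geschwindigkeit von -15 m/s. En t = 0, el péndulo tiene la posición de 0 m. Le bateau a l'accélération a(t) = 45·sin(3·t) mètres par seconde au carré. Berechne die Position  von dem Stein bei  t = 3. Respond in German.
Wir müssen unsere Gleichung für die Beschleunigung a(t) = 20·t^3 + 12·t^2 + 30·t + 10 2-mal integrieren. Durch Integration von der Beschleunigung und Verwendung der Anfangsbedingung v(0) = -5, erhalten wir v(t) = 5·t^4 + 4·t^3 + 15·t^2 + 10·t - 5. Das Integral von der Geschwindigkeit ist die Position. Mit x(0) = 0 erhalten wir x(t) = t^5 + t^4 + 5·t^3 + 5·t^2 - 5·t. Aus der Gleichung für die Position x(t) = t^5 + t^4 + 5·t^3 + 5·t^2 - 5·t, setzen wir t = 3 ein und erhalten x = 489.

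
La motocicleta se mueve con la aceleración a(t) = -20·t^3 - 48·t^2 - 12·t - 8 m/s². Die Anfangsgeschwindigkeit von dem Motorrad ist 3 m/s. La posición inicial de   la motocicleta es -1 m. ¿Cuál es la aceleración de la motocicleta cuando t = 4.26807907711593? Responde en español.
De la ecuación de la aceleración a(t) = -20·t^3 - 48·t^2 - 12·t - 8, sustituimos t = 4.26807907711593 para obtener a = -2488.59806686500.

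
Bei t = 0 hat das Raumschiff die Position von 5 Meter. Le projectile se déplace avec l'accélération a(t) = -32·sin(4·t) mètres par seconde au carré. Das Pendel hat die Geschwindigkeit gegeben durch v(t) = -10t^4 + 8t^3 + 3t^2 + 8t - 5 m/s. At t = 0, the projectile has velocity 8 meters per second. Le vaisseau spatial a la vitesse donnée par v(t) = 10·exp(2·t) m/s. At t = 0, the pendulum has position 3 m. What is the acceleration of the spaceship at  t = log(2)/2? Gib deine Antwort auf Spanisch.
Partiendo de la velocidad v(t) = 10·exp(2·t), tomamos 1 derivada. Tomando d/dt de v(t), encontramos a(t) = 20·exp(2·t). De la ecuación de la aceleración a(t) = 20·exp(2·t), sustituimos t = log(2)/2 para obtener a = 40.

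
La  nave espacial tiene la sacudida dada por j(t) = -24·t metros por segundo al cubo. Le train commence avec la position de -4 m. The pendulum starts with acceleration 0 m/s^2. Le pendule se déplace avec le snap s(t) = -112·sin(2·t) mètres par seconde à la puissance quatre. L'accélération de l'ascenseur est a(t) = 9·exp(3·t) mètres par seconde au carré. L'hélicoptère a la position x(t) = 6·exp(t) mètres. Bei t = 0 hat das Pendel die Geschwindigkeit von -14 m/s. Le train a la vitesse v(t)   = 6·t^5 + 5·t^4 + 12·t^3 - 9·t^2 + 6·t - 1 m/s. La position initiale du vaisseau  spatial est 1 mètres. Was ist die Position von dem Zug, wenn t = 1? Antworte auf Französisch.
Pour résoudre ceci, nous devons prendre 1 intégrale de notre équation de la vitesse v(t) = 6·t^5 + 5·t^4 + 12·t^3 - 9·t^2 + 6·t - 1. En intégrant la vitesse et en utilisant la condition initiale x(0) = -4, nous obtenons x(t) = t^6 + t^5 + 3·t^4 - 3·t^3 + 3·t^2 - t - 4. En utilisant x(t) = t^6 + t^5 + 3·t^4 - 3·t^3 + 3·t^2 - t - 4 et en substituant t = 1, nous trouvons x = 0.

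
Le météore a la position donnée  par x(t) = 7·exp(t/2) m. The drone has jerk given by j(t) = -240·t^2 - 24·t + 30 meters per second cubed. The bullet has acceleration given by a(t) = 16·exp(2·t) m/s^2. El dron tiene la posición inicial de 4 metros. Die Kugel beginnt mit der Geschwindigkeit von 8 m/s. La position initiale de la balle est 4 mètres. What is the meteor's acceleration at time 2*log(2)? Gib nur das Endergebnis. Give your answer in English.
a(2*log(2)) = 7/2.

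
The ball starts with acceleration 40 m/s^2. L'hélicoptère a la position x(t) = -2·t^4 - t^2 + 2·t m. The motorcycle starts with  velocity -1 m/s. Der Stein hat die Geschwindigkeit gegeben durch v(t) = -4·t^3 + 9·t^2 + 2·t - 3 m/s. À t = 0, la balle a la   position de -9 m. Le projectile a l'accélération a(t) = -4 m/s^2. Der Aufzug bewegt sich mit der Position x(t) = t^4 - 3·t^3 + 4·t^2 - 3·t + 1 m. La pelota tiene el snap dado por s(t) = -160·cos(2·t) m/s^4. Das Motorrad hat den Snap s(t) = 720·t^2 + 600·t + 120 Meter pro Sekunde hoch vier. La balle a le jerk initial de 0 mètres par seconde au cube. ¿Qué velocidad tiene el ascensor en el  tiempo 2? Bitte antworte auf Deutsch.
Um dies zu lösen, müssen wir 1 Ableitung unserer Gleichung für die Position x(t) = t^4 - 3·t^3 + 4·t^2 - 3·t + 1 nehmen. Die Ableitung von der Position ergibt die Geschwindigkeit: v(t) = 4·t^3 - 9·t^2 + 8·t - 3. Aus der Gleichung für die Geschwindigkeit v(t) = 4·t^3 - 9·t^2 + 8·t - 3, setzen wir t = 2 ein und erhalten v = 9.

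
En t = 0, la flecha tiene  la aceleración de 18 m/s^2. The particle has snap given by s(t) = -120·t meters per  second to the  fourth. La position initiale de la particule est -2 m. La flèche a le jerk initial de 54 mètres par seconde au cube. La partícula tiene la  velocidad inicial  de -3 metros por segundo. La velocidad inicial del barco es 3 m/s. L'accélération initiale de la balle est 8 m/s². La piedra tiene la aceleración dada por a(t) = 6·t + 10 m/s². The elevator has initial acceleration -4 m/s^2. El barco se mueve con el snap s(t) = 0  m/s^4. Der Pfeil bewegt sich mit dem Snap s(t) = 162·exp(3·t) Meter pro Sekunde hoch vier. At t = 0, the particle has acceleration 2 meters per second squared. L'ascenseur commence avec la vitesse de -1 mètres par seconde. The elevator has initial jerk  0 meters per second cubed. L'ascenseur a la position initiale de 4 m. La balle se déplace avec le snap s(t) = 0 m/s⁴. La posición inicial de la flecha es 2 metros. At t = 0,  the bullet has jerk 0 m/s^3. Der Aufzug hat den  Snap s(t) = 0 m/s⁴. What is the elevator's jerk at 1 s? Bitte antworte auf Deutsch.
Ausgehend von dem Snap s(t) = 0, nehmen wir 1 Stammfunktion. Durch Integration von dem Snap und Verwendung der Anfangsbedingung j(0) = 0, erhalten wir j(t) = 0. Wir haben den Ruck j(t) = 0. Durch Einsetzen von t = 1: j(1) = 0.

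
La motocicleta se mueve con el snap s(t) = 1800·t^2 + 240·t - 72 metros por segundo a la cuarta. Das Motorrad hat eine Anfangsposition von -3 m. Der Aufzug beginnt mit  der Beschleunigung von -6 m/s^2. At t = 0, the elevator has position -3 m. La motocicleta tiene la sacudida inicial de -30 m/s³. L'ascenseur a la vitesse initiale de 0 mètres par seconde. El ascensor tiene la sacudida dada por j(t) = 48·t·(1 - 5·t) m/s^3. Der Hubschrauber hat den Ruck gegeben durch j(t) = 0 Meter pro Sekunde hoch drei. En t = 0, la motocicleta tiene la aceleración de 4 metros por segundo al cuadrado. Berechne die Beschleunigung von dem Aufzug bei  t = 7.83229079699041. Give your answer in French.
Nous devons intégrer notre équation du jerk j(t) = 48·t·(1 - 5·t) 1 fois. La primitive du jerk, avec a(0) = -6, donne l'accélération: a(t) = -80·t^3 + 24·t^2 - 6. Nous avons l'accélération a(t) = -80·t^3 + 24·t^2 - 6. En substituant t = 7.83229079699041: a(7.83229079699041) = -36971.3372219135.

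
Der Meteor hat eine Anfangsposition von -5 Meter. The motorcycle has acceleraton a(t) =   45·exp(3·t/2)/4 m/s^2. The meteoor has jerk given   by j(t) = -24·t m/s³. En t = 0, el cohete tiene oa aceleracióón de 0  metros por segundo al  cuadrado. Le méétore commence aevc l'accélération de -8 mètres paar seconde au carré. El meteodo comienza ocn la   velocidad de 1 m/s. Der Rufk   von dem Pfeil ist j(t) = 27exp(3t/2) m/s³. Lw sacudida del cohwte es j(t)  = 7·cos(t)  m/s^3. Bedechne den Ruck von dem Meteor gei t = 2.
Wir haben den Ruck j(t) = -24·t. Durch Einsetzen von t = 2: j(2) = -48.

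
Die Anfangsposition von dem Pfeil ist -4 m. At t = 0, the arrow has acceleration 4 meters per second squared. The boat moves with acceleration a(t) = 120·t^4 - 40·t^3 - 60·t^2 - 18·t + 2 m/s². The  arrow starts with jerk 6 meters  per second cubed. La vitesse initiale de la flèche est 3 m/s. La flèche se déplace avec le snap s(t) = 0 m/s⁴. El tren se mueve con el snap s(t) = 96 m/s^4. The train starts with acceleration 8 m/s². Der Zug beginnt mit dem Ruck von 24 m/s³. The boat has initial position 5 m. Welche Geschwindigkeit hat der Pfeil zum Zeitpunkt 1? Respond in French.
En partant du snap s(t) = 0, nous prenons 3 intégrales. En intégrant le snap et en utilisant la condition initiale j(0) = 6, nous obtenons j(t) = 6. En prenant ∫j(t)dt et en appliquant a(0) = 4, nous trouvons a(t) = 6·t + 4. En prenant ∫a(t)dt et en appliquant v(0) = 3, nous trouvons v(t) = 3·t^2 + 4·t + 3. De l'équation de la vitesse v(t) = 3·t^2 + 4·t + 3, nous substituons t = 1 pour obtenir v = 10.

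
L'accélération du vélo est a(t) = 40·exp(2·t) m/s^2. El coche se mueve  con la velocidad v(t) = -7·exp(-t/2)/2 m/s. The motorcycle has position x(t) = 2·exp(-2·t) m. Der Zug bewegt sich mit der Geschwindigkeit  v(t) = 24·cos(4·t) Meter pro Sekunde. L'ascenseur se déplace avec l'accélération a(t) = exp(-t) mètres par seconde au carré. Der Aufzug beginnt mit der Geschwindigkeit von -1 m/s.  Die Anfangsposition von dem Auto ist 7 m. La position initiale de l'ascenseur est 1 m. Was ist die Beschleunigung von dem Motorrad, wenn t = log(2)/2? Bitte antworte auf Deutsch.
Um dies zu lösen, müssen wir 2 Ableitungen unserer Gleichung für die Position x(t) = 2·exp(-2·t) nehmen. Mit d/dt von x(t) finden wir v(t) = -4·exp(-2·t). Die Ableitung von der Geschwindigkeit ergibt die Beschleunigung: a(t) = 8·exp(-2·t). Aus der Gleichung für die Beschleunigung a(t) = 8·exp(-2·t), setzen wir t = log(2)/2 ein und erhalten a = 4.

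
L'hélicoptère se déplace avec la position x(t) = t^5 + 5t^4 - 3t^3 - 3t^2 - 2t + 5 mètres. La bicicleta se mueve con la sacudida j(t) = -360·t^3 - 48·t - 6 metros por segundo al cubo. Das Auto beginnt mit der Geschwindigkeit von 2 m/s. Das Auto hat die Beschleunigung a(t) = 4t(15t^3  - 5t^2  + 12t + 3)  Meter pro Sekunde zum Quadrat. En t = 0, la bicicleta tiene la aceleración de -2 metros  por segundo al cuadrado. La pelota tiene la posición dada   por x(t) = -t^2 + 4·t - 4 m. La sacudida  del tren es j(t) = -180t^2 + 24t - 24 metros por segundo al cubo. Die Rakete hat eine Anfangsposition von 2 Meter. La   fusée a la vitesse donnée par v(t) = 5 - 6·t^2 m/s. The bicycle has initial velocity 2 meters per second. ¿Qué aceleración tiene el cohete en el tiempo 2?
Debemos derivar nuestra ecuación de la velocidad v(t) = 5 - 6·t^2 1 vez. La derivada de la velocidad da la aceleración: a(t) = -12·t. Tenemos la aceleración a(t) = -12·t. Sustituyendo t = 2: a(2) = -24.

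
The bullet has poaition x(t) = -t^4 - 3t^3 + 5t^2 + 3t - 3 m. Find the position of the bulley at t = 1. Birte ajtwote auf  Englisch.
Using x(t) = -t^4 - 3·t^3 + 5·t^2 + 3·t - 3 and substituting t = 1, we find x = 1.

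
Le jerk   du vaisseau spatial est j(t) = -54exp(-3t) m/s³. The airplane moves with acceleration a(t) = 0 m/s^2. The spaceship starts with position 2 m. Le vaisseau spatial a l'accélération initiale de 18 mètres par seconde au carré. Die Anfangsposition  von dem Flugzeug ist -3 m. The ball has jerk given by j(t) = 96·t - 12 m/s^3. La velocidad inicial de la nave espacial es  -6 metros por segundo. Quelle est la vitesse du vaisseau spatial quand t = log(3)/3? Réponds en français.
Nous devons intégrer notre équation du jerk j(t) = -54·exp(-3·t) 2 fois. En intégrant le jerk et en utilisant la condition initiale a(0) = 18, nous obtenons a(t) = 18·exp(-3·t). L'intégrale de l'accélération est la vitesse. En utilisant v(0) = -6, nous obtenons v(t) = -6·exp(-3·t). De l'équation de la vitesse v(t) = -6·exp(-3·t), nous substituons t = log(3)/3 pour obtenir v = -2.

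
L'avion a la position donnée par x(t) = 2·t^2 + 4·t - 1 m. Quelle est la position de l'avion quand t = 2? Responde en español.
De la ecuación de la posición x(t) = 2·t^2 + 4·t - 1, sustituimos t = 2 para obtener x = 15.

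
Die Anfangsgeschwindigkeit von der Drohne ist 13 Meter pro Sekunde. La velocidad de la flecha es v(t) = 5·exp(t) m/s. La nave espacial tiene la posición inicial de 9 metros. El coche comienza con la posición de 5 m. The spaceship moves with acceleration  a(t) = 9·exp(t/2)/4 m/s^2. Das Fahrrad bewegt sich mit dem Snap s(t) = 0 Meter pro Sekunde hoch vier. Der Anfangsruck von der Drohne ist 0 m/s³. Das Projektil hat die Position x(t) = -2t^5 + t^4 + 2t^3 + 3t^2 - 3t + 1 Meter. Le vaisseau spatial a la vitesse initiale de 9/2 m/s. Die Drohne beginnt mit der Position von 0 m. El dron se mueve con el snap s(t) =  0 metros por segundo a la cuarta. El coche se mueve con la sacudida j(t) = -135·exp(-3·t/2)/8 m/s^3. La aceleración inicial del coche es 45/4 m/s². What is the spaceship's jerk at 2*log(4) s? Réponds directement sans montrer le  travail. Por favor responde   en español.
En t = 2*log(4), j = 9/2.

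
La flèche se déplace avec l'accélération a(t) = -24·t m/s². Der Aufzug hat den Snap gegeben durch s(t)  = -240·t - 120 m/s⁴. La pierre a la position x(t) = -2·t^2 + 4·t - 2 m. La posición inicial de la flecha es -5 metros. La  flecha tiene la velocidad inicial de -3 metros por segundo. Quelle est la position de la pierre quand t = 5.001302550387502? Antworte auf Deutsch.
Mit x(t) = -2·t^2 + 4·t - 2 und Einsetzen von t = 5.001302550387502, finden wir x = -32.0208441994751.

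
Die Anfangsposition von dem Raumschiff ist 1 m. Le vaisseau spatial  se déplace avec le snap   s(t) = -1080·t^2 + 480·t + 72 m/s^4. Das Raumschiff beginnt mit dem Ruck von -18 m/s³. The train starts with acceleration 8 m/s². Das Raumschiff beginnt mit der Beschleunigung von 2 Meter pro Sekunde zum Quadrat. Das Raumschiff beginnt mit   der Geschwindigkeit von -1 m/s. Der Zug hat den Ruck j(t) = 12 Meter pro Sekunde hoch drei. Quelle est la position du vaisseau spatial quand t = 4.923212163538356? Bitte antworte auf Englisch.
We must find the antiderivative of our snap equation s(t) = -1080·t^2 + 480·t + 72 4 times. Taking ∫s(t)dt and applying j(0) = -18, we find j(t) = -360·t^3 + 240·t^2 + 72·t - 18. Taking ∫j(t)dt and applying a(0) = 2, we find a(t) = -90·t^4 + 80·t^3 + 36·t^2 - 18·t + 2. The integral of acceleration, with v(0) = -1, gives velocity: v(t) = -18·t^5 + 20·t^4 + 12·t^3 - 9·t^2 + 2·t - 1. Taking ∫v(t)dt and applying x(0) = 1, we find x(t) = -3·t^6 + 4·t^5 + 3·t^4 - 3·t^3 + t^2 - t + 1. Using x(t) = -3·t^6 + 4·t^5 + 3·t^4 - 3·t^3 + t^2 - t + 1 and substituting t = 4.923212163538356, we find x = -29724.2055167280.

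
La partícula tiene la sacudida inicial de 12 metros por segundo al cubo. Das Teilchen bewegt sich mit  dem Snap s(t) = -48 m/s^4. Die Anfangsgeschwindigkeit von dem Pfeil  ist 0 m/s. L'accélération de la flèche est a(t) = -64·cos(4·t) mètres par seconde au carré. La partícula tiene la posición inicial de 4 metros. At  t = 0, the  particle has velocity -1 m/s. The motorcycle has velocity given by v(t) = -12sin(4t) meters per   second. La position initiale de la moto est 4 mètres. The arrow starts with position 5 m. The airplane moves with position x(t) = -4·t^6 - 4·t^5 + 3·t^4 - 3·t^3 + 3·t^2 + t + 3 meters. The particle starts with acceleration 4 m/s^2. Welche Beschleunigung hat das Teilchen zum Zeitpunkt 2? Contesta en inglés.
Starting from snap s(t) = -48, we take 2 integrals. Taking ∫s(t)dt and applying j(0) = 12, we find j(t) = 12 - 48·t. Taking ∫j(t)dt and applying a(0) = 4, we find a(t) = -24·t^2 + 12·t + 4. Using a(t) = -24·t^2 + 12·t + 4 and substituting t = 2, we find a = -68.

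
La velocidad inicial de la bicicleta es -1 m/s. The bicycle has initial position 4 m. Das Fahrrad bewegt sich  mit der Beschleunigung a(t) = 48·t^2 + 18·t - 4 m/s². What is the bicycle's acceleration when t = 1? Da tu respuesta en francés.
En utilisant a(t) = 48·t^2 + 18·t - 4 et en substituant t = 1, nous trouvons a = 62.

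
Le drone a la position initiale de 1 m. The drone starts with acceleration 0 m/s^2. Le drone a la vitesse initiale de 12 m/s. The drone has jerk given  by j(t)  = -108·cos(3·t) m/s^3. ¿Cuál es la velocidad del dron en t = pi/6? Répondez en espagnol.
Partiendo de la sacudida j(t) = -108·cos(3·t), tomamos 2 integrales. La integral de la sacudida, con a(0) = 0, da la aceleración: a(t) = -36·sin(3·t). La antiderivada de la aceleración es la velocidad. Usando v(0) = 12, obtenemos v(t) = 12·cos(3·t). De la ecuación de la velocidad v(t) = 12·cos(3·t), sustituimos t = pi/6 para obtener v = 0.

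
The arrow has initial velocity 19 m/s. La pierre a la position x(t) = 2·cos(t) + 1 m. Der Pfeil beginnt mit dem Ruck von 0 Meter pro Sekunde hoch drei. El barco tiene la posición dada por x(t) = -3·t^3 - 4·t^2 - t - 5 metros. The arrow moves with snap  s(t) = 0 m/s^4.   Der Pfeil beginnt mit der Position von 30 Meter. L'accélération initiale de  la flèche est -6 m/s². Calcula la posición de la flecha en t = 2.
Debemos encontrar la integral de nuestra ecuación del snap s(t) = 0 4 veces. La antiderivada del snap es la sacudida. Usando j(0) = 0, obtenemos j(t) = 0. Integrando la sacudida y usando la condición inicial a(0) = -6, obtenemos a(t) = -6. La antiderivada de la aceleración, con v(0) = 19, da la velocidad: v(t) = 19 - 6·t. Integrando la velocidad y usando la condición inicial x(0) = 30, obtenemos x(t) = -3·t^2 + 19·t + 30. Tenemos la posición x(t) = -3·t^2 + 19·t + 30. Sustituyendo t = 2: x(2) = 56.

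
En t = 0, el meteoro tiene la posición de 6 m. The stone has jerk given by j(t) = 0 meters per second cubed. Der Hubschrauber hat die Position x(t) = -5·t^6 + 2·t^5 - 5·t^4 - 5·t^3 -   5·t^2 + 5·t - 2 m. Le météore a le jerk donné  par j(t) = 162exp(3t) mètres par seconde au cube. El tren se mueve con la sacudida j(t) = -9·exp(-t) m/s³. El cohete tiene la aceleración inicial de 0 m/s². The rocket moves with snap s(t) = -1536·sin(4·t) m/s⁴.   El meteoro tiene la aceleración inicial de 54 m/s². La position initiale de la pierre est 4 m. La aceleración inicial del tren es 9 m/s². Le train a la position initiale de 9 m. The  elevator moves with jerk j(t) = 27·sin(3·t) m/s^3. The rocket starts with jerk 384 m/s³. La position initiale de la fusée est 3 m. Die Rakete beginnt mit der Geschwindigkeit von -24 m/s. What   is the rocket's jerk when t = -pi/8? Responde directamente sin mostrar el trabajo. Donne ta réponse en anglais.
j(-pi/8) = 0.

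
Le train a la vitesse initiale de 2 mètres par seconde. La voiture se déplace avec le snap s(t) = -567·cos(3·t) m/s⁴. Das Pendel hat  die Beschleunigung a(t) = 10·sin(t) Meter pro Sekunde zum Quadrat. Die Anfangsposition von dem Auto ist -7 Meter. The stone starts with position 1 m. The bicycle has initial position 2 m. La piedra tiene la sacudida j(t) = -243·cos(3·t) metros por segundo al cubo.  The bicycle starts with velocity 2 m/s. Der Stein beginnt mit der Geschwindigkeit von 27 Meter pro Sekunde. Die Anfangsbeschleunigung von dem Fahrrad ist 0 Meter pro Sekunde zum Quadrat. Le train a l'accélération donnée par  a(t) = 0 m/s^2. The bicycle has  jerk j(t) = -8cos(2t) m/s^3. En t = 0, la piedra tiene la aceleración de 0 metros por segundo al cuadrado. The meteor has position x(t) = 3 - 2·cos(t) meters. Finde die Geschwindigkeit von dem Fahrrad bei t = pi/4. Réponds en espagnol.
Para resolver esto, necesitamos tomar 2 antiderivadas de nuestra ecuación de la sacudida j(t) = -8·cos(2·t). La antiderivada de la sacudida, con a(0) = 0, da la aceleración: a(t) = -4·sin(2·t). Integrando la aceleración y usando la condición inicial v(0) = 2, obtenemos v(t) = 2·cos(2·t). De la ecuación de la velocidad v(t) = 2·cos(2·t), sustituimos t = pi/4 para obtener v = 0.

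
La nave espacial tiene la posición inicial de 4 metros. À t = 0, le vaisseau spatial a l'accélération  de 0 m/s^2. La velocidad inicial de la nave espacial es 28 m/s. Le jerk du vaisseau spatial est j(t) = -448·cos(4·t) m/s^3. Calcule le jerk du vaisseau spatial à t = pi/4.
De l'équation du jerk j(t) = -448·cos(4·t), nous substituons t = pi/4 pour obtenir j = 448.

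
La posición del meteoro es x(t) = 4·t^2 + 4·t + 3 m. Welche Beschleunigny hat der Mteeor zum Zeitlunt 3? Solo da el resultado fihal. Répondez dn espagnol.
a(3) = 8.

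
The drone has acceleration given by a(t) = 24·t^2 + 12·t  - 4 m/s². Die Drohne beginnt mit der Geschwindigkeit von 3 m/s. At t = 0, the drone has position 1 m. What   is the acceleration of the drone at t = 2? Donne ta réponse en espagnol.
Usando a(t) = 24·t^2 + 12·t - 4 y sustituyendo t = 2, encontramos a = 116.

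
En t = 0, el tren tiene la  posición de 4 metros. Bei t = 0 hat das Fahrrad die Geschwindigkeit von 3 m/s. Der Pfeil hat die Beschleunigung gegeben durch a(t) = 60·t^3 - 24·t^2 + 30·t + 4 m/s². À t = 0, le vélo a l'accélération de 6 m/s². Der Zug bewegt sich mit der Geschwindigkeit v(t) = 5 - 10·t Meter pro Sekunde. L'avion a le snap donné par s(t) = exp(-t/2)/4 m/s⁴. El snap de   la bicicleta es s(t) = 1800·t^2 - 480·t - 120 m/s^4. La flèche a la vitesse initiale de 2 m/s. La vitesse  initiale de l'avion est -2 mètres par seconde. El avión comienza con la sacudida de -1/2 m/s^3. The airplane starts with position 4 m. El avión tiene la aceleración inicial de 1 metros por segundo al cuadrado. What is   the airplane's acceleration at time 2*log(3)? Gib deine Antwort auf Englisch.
To solve this, we need to take 2 integrals of our snap equation s(t) = exp(-t/2)/4. Integrating snap and using the initial condition j(0) = -1/2, we get j(t) = -exp(-t/2)/2. The integral of jerk is acceleration. Using a(0) = 1, we get a(t) = exp(-t/2). Using a(t) = exp(-t/2) and substituting t = 2*log(3), we find a = 1/3.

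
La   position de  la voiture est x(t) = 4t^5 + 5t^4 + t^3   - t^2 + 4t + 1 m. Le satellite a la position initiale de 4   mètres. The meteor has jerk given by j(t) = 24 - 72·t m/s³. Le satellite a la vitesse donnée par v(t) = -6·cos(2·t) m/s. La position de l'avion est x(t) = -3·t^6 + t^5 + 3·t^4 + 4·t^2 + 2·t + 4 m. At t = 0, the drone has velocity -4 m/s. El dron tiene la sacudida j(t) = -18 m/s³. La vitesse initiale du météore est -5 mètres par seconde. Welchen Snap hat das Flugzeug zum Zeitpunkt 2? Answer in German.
Um dies zu lösen, müssen wir 4 Ableitungen unserer Gleichung für die Position x(t) = -3·t^6 + t^5 + 3·t^4 + 4·t^2 + 2·t + 4 nehmen. Mit d/dt von x(t) finden wir v(t) = -18·t^5 + 5·t^4 + 12·t^3 + 8·t + 2. Die Ableitung von der Geschwindigkeit ergibt die Beschleunigung: a(t) = -90·t^4 + 20·t^3 + 36·t^2 + 8. Durch Ableiten von der Beschleunigung erhalten wir den Ruck: j(t) = -360·t^3 + 60·t^2 + 72·t. Mit d/dt von j(t) finden wir s(t) = -1080·t^2 + 120·t + 72. Mit s(t) = -1080·t^2 + 120·t + 72 und Einsetzen von t = 2, finden wir s = -4008.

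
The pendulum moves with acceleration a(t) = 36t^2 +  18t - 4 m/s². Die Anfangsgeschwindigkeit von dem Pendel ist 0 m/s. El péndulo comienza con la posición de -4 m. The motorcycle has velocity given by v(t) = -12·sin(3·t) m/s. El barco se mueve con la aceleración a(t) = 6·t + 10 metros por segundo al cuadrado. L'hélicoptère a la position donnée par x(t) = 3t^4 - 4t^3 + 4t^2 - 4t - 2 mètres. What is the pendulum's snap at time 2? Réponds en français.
Pour résoudre ceci, nous devons prendre 2 dérivées de notre équation de l'accélération a(t) = 36·t^2 + 18·t - 4. En prenant d/dt de a(t), nous trouvons j(t) = 72·t + 18. En prenant d/dt de j(t), nous trouvons s(t) = 72. Nous avons le snap s(t) = 72. En substituant t = 2: s(2) = 72.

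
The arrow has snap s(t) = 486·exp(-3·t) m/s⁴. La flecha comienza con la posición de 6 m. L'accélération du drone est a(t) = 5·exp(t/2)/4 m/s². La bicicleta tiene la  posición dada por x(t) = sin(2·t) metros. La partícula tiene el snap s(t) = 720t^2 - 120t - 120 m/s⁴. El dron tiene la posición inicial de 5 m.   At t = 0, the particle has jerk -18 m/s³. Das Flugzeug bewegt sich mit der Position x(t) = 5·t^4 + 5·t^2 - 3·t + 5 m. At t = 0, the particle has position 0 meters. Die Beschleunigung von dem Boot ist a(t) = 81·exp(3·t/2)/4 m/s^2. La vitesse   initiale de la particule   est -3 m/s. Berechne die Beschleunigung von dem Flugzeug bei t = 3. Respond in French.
Nous devons dériver notre équation de la position x(t) = 5·t^4 + 5·t^2 - 3·t + 5 2 fois. En prenant d/dt de x(t), nous trouvons v(t) = 20·t^3 + 10·t - 3. En prenant d/dt de v(t), nous trouvons a(t) = 60·t^2 + 10. Nous avons l'accélération a(t) = 60·t^2 + 10. En substituant t = 3: a(3) = 550.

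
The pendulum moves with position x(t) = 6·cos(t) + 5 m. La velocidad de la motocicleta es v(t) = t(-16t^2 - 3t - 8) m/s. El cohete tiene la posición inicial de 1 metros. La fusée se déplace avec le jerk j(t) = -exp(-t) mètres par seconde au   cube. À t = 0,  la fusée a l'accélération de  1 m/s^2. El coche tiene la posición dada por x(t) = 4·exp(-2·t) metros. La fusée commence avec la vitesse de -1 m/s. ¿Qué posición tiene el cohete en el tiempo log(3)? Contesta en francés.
En partant du jerk j(t) = -exp(-t), nous prenons 3 intégrales. La primitive du jerk, avec a(0) = 1, donne l'accélération: a(t) = exp(-t). En intégrant l'accélération et en utilisant la condition initiale v(0) = -1, nous obtenons v(t) = -exp(-t). En prenant ∫v(t)dt et en appliquant x(0) = 1, nous trouvons x(t) = exp(-t). Nous avons la position x(t) = exp(-t). En substituant t = log(3): x(log(3)) = 1/3.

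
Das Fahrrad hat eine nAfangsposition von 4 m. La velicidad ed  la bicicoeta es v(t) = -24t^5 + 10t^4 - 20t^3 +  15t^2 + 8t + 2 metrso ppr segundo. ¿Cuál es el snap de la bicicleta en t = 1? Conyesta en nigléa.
To solve this, we need to take 3 derivatives of our velocity equation v(t) = -24·t^5 + 10·t^4 - 20·t^3 + 15·t^2 + 8·t + 2. Taking d/dt of v(t), we find a(t) = -120·t^4 + 40·t^3 - 60·t^2 + 30·t + 8. Differentiating acceleration, we get jerk: j(t) = -480·t^3 + 120·t^2 - 120·t + 30. Taking d/dt of j(t), we find s(t) = -1440·t^2 + 240·t - 120. Using s(t) = -1440·t^2 + 240·t - 120 and substituting t = 1, we find s = -1320.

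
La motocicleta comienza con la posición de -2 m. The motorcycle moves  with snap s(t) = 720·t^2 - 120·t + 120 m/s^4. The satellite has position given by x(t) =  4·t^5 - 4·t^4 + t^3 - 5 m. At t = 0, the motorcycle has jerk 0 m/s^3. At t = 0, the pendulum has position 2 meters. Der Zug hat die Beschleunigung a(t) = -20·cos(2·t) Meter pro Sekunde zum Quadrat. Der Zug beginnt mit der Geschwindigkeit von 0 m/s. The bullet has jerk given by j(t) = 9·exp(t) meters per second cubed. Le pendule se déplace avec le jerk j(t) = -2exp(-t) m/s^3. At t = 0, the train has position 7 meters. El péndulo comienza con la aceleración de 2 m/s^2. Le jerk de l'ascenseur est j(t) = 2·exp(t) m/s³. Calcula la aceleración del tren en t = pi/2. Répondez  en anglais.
Using a(t) = -20·cos(2·t) and substituting t = pi/2, we find a = 20.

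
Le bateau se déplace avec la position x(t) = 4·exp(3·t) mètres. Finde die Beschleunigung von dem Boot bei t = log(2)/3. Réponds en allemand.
Wir müssen unsere Gleichung für die Position x(t) = 4·exp(3·t) 2-mal ableiten. Die Ableitung von der Position ergibt die Geschwindigkeit: v(t) = 12·exp(3·t). Mit d/dt von v(t) finden wir a(t) = 36·exp(3·t). Aus der Gleichung für die Beschleunigung a(t) = 36·exp(3·t), setzen wir t = log(2)/3 ein und erhalten a = 72.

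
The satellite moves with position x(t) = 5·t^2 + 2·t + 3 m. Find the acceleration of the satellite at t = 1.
We must differentiate our position equation x(t) = 5·t^2 + 2·t + 3 2 times. Taking d/dt of x(t), we find v(t) = 10·t + 2. Taking d/dt of v(t), we find a(t) = 10. We have acceleration a(t) = 10. Substituting t = 1: a(1) = 10.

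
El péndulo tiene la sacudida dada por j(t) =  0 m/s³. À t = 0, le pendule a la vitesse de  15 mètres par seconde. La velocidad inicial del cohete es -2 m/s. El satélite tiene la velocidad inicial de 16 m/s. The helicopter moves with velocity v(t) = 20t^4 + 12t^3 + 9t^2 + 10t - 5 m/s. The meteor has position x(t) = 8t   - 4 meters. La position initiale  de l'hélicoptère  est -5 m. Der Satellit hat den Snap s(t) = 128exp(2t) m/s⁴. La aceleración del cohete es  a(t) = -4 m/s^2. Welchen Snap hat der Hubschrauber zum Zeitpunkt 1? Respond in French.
En partant de la vitesse v(t) = 20·t^4 + 12·t^3 + 9·t^2 + 10·t - 5, nous prenons 3 dérivées. La dérivée de la vitesse donne l'accélération: a(t) = 80·t^3 + 36·t^2 + 18·t + 10. En dérivant l'accélération, nous obtenons le jerk: j(t) = 240·t^2 + 72·t + 18. La dérivée du jerk donne le snap: s(t) = 480·t + 72. En utilisant s(t) = 480·t + 72 et en substituant t = 1, nous trouvons s = 552.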